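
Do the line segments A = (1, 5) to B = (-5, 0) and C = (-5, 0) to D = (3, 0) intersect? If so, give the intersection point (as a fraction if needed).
Yes; intersection at (-5, 0) (t = 1 on AB, s = 0 on CD)

Parametrize AB as A + t(B − A) = (1 + -6 t, 5 + -5 t) and CD as C + s(D − C) = (-5 + 8 s, 0 + 0 s). Solve the linear system for (t, s). Determinant = -40 ≠ 0, so a unique intersection of the containing lines exists. Solution: t = 1, s = 0 — both in [0, 1], so the segments cross. Intersection point: (-5, 0).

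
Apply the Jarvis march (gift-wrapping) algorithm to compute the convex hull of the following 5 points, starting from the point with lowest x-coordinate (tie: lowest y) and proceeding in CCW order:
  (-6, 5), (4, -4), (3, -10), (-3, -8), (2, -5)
Hull (CCW) = [(-6, 5), (-3, -8), (3, -10), (4, -4)]

Jarvis march: at each step, from the current hull vertex p, select the next vertex q as the point such that every other point lies strictly to the left of (or on) the directed line p → q. (Equivalently: for every other point r, the cross product (q − p) × (r − p) ≥ 0.)
Starting point (lowest x, tie lowest y): (-6, 5). Wrap until returning to start. Resulting hull: (-6, 5), (-3, -8), (3, -10), (4, -4).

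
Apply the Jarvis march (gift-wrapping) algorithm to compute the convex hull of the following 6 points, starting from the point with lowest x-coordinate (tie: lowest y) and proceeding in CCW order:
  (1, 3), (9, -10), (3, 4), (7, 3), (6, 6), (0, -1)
Hull (CCW) = [(0, -1), (9, -10), (7, 3), (6, 6), (1, 3)]

Jarvis march: at each step, from the current hull vertex p, select the next vertex q as the point such that every other point lies strictly to the left of (or on) the directed line p → q. (Equivalently: for every other point r, the cross product (q − p) × (r − p) ≥ 0.)
Starting point (lowest x, tie lowest y): (0, -1). Wrap until returning to start. Resulting hull: (0, -1), (9, -10), (7, 3), (6, 6), (1, 3).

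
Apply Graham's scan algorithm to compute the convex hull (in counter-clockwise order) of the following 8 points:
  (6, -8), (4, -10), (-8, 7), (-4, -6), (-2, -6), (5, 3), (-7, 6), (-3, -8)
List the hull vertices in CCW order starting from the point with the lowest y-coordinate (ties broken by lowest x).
Hull (CCW) = [(4, -10), (6, -8), (5, 3), (-8, 7), (-4, -6), (-3, -8)]

Graham scan procedure:
  1. Find the pivot p₀ = point with lowest y (tie → lowest x): (4, -10).
  2. Sort the remaining points by polar angle around p₀.
  3. Walk through sorted points, maintaining a stack; pop the top while the last three entries make a non-left turn (cross product ≤ 0).
  4. Final stack is the convex hull in CCW order: (4, -10), (6, -8), (5, 3), (-8, 7), (-4, -6), (-3, -8).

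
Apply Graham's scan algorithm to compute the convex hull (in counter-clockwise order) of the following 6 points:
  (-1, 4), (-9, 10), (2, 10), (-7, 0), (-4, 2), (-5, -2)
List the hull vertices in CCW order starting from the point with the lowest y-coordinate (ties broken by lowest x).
Hull (CCW) = [(-5, -2), (-1, 4), (2, 10), (-9, 10), (-7, 0)]

Graham scan procedure:
  1. Find the pivot p₀ = point with lowest y (tie → lowest x): (-5, -2).
  2. Sort the remaining points by polar angle around p₀.
  3. Walk through sorted points, maintaining a stack; pop the top while the last three entries make a non-left turn (cross product ≤ 0).
  4. Final stack is the convex hull in CCW order: (-5, -2), (-1, 4), (2, 10), (-9, 10), (-7, 0).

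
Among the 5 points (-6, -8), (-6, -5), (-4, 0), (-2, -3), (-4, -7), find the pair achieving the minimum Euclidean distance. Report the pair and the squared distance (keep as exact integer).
Pair = ((-6, -8), (-4, -7)); squared distance = 5

Compute all C(5, 2) = 10 pairwise squared distances (x_i − x_j)² + (y_i − y_j)². The minimum is 5, attained by the pair ((-6, -8), (-4, -7)).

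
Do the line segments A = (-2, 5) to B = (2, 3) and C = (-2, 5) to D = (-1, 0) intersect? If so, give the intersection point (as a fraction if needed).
Yes; intersection at (-2, 5) (t = 0 on AB, s = 0 on CD)

Parametrize AB as A + t(B − A) = (-2 + 4 t, 5 + -2 t) and CD as C + s(D − C) = (-2 + 1 s, 5 + -5 s). Solve the linear system for (t, s). Determinant = 18 ≠ 0, so a unique intersection of the containing lines exists. Solution: t = 0, s = 0 — both in [0, 1], so the segments cross. Intersection point: (-2, 5).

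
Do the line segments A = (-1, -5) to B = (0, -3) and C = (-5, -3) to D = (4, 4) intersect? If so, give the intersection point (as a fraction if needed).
No (intersection of containing lines falls outside at least one segment)

Parametrize and solve: t = 46/11, s = 10/11. At least one of these is outside [0, 1], so the segments do not intersect.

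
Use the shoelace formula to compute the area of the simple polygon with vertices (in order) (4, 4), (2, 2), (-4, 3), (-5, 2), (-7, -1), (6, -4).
Area = 57

Shoelace formula: Area = (1/2) |Σ_i (x_i · y_{i+1} − x_{i+1} · y_i)| (indices mod n). Compute each cross term:
  (4)(2) − (2)(4) = 0
  (2)(3) − (-4)(2) = 14
  (-4)(2) − (-5)(3) = 7
  (-5)(-1) − (-7)(2) = 19
  (-7)(-4) − (6)(-1) = 34
  (6)(4) − (4)(-4) = 40
Sum = 114, so (signed) Area = 114/2 = 57, |Area| = 57.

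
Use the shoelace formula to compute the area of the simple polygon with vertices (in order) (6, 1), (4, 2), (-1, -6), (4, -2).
Area = 14

Shoelace formula: Area = (1/2) |Σ_i (x_i · y_{i+1} − x_{i+1} · y_i)| (indices mod n). Compute each cross term:
  (6)(2) − (4)(1) = 8
  (4)(-6) − (-1)(2) = -22
  (-1)(-2) − (4)(-6) = 26
  (4)(1) − (6)(-2) = 16
Sum = 28, so (signed) Area = 28/2 = 14, |Area| = 14.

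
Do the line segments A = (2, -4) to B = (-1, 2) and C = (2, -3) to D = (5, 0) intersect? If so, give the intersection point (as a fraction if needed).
No (intersection of containing lines falls outside at least one segment)

Parametrize and solve: t = 1/9, s = -1/9. At least one of these is outside [0, 1], so the segments do not intersect.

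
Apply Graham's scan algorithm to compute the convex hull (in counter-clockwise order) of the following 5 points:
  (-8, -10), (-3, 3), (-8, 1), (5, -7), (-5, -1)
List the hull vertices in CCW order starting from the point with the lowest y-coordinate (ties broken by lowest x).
Hull (CCW) = [(-8, -10), (5, -7), (-3, 3), (-8, 1)]

Graham scan procedure:
  1. Find the pivot p₀ = point with lowest y (tie → lowest x): (-8, -10).
  2. Sort the remaining points by polar angle around p₀.
  3. Walk through sorted points, maintaining a stack; pop the top while the last three entries make a non-left turn (cross product ≤ 0).
  4. Final stack is the convex hull in CCW order: (-8, -10), (5, -7), (-3, 3), (-8, 1).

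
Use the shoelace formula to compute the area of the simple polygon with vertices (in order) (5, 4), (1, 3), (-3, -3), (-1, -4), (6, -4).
Area = 49

Shoelace formula: Area = (1/2) |Σ_i (x_i · y_{i+1} − x_{i+1} · y_i)| (indices mod n). Compute each cross term:
  (5)(3) − (1)(4) = 11
  (1)(-3) − (-3)(3) = 6
  (-3)(-4) − (-1)(-3) = 9
  (-1)(-4) − (6)(-4) = 28
  (6)(4) − (5)(-4) = 44
Sum = 98, so (signed) Area = 98/2 = 49, |Area| = 49.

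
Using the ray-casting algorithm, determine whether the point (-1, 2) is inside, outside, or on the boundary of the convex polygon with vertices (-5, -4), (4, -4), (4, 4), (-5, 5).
The point (-1, 2) lies strictly inside the polygon

Cast a horizontal ray to the right from the query point and count how many polygon edges it crosses (each edge strictly once or zero times, handled with the usual half-open convention). 
Parity of crossings → odd ⇒ inside.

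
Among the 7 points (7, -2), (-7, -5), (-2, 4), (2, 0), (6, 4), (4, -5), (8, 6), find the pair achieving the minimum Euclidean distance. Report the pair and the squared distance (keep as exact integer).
Pair = ((6, 4), (8, 6)); squared distance = 8

Compute all C(7, 2) = 21 pairwise squared distances (x_i − x_j)² + (y_i − y_j)². The minimum is 8, attained by the pair ((6, 4), (8, 6)).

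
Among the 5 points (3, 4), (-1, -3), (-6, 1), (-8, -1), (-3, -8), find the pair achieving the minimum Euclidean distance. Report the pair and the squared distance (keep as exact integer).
Pair = ((-6, 1), (-8, -1)); squared distance = 8

Compute all C(5, 2) = 10 pairwise squared distances (x_i − x_j)² + (y_i − y_j)². The minimum is 8, attained by the pair ((-6, 1), (-8, -1)).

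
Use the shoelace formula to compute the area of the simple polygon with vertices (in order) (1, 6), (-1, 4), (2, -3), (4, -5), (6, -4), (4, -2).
Area = 51/2

Shoelace formula: Area = (1/2) |Σ_i (x_i · y_{i+1} − x_{i+1} · y_i)| (indices mod n). Compute each cross term:
  (1)(4) − (-1)(6) = 10
  (-1)(-3) − (2)(4) = -5
  (2)(-5) − (4)(-3) = 2
  (4)(-4) − (6)(-5) = 14
  (6)(-2) − (4)(-4) = 4
  (4)(6) − (1)(-2) = 26
Sum = 51, so (signed) Area = 51/2 = 51/2, |Area| = 51/2.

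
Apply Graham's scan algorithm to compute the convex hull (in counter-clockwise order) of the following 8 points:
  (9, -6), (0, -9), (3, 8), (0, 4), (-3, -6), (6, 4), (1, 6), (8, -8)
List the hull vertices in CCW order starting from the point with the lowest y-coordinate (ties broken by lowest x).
Hull (CCW) = [(0, -9), (8, -8), (9, -6), (6, 4), (3, 8), (1, 6), (0, 4), (-3, -6)]

Graham scan procedure:
  1. Find the pivot p₀ = point with lowest y (tie → lowest x): (0, -9).
  2. Sort the remaining points by polar angle around p₀.
  3. Walk through sorted points, maintaining a stack; pop the top while the last three entries make a non-left turn (cross product ≤ 0).
  4. Final stack is the convex hull in CCW order: (0, -9), (8, -8), (9, -6), (6, 4), (3, 8), (1, 6), (0, 4), (-3, -6).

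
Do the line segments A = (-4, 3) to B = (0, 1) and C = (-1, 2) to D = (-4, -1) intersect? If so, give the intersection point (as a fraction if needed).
Yes; intersection at (-4/3, 5/3) (t = 2/3 on AB, s = 1/9 on CD)

Parametrize AB as A + t(B − A) = (-4 + 4 t, 3 + -2 t) and CD as C + s(D − C) = (-1 + -3 s, 2 + -3 s). Solve the linear system for (t, s). Determinant = 18 ≠ 0, so a unique intersection of the containing lines exists. Solution: t = 2/3, s = 1/9 — both in [0, 1], so the segments cross. Intersection point: (-4/3, 5/3).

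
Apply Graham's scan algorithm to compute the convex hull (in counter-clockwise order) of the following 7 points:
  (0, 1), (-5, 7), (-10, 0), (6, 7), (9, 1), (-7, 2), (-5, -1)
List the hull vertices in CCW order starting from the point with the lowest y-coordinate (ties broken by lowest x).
Hull (CCW) = [(-5, -1), (9, 1), (6, 7), (-5, 7), (-10, 0)]

Graham scan procedure:
  1. Find the pivot p₀ = point with lowest y (tie → lowest x): (-5, -1).
  2. Sort the remaining points by polar angle around p₀.
  3. Walk through sorted points, maintaining a stack; pop the top while the last three entries make a non-left turn (cross product ≤ 0).
  4. Final stack is the convex hull in CCW order: (-5, -1), (9, 1), (6, 7), (-5, 7), (-10, 0).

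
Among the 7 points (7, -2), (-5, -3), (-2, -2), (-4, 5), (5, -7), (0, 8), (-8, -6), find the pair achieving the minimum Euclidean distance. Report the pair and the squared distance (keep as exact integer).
Pair = ((-5, -3), (-2, -2)); squared distance = 10

Compute all C(7, 2) = 21 pairwise squared distances (x_i − x_j)² + (y_i − y_j)². The minimum is 10, attained by the pair ((-5, -3), (-2, -2)).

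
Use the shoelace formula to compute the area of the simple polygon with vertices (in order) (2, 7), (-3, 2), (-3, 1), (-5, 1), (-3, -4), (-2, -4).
Area = 51/2

Shoelace formula: Area = (1/2) |Σ_i (x_i · y_{i+1} − x_{i+1} · y_i)| (indices mod n). Compute each cross term:
  (2)(2) − (-3)(7) = 25
  (-3)(1) − (-3)(2) = 3
  (-3)(1) − (-5)(1) = 2
  (-5)(-4) − (-3)(1) = 23
  (-3)(-4) − (-2)(-4) = 4
  (-2)(7) − (2)(-4) = -6
Sum = 51, so (signed) Area = 51/2 = 51/2, |Area| = 51/2.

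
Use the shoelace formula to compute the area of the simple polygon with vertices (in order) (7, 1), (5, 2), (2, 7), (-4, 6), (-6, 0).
Area = 55

Shoelace formula: Area = (1/2) |Σ_i (x_i · y_{i+1} − x_{i+1} · y_i)| (indices mod n). Compute each cross term:
  (7)(2) − (5)(1) = 9
  (5)(7) − (2)(2) = 31
  (2)(6) − (-4)(7) = 40
  (-4)(0) − (-6)(6) = 36
  (-6)(1) − (7)(0) = -6
Sum = 110, so (signed) Area = 110/2 = 55, |Area| = 55.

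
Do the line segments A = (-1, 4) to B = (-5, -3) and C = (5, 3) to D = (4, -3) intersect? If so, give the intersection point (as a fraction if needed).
No (intersection of containing lines falls outside at least one segment)

Parametrize and solve: t = -37/17, s = -46/17. At least one of these is outside [0, 1], so the segments do not intersect.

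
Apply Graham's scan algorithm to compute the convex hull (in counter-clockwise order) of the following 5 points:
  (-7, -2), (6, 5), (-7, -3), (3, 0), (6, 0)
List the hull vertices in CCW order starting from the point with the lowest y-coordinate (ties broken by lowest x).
Hull (CCW) = [(-7, -3), (6, 0), (6, 5), (-7, -2)]

Graham scan procedure:
  1. Find the pivot p₀ = point with lowest y (tie → lowest x): (-7, -3).
  2. Sort the remaining points by polar angle around p₀.
  3. Walk through sorted points, maintaining a stack; pop the top while the last three entries make a non-left turn (cross product ≤ 0).
  4. Final stack is the convex hull in CCW order: (-7, -3), (6, 0), (6, 5), (-7, -2).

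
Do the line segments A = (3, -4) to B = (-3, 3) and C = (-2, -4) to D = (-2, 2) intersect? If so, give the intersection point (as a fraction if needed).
Yes; intersection at (-2, 11/6) (t = 5/6 on AB, s = 35/36 on CD)

Parametrize AB as A + t(B − A) = (3 + -6 t, -4 + 7 t) and CD as C + s(D − C) = (-2 + 0 s, -4 + 6 s). Solve the linear system for (t, s). Determinant = 36 ≠ 0, so a unique intersection of the containing lines exists. Solution: t = 5/6, s = 35/36 — both in [0, 1], so the segments cross. Intersection point: (-2, 11/6).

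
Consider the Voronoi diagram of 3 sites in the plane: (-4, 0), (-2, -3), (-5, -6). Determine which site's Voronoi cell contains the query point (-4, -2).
Nearest site = (-4, 0)

The Voronoi cell of site s contains exactly those query points closer to s than to any other site. Compute squared distances from q = (-4, -2) to each site:
  (-4 − -4)² + (0 − -2)² = 4
  (-2 − -4)² + (-3 − -2)² = 5
  (-5 − -4)² + (-6 − -2)² = 17
Minimum is attained by (-4, 0), so q lies in its Voronoi cell.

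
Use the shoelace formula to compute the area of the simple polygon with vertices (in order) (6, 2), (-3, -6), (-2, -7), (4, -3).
Area = 39/2

Shoelace formula: Area = (1/2) |Σ_i (x_i · y_{i+1} − x_{i+1} · y_i)| (indices mod n). Compute each cross term:
  (6)(-6) − (-3)(2) = -30
  (-3)(-7) − (-2)(-6) = 9
  (-2)(-3) − (4)(-7) = 34
  (4)(2) − (6)(-3) = 26
Sum = 39, so (signed) Area = 39/2 = 39/2, |Area| = 39/2.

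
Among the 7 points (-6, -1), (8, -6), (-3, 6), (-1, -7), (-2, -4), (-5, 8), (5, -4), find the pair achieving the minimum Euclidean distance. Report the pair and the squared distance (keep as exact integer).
Pair = ((-3, 6), (-5, 8)); squared distance = 8

Compute all C(7, 2) = 21 pairwise squared distances (x_i − x_j)² + (y_i − y_j)². The minimum is 8, attained by the pair ((-3, 6), (-5, 8)).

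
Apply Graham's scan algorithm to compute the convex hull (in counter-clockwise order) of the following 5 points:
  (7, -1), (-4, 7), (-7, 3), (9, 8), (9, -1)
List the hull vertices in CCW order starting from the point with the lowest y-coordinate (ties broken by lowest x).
Hull (CCW) = [(7, -1), (9, -1), (9, 8), (-4, 7), (-7, 3)]

Graham scan procedure:
  1. Find the pivot p₀ = point with lowest y (tie → lowest x): (7, -1).
  2. Sort the remaining points by polar angle around p₀.
  3. Walk through sorted points, maintaining a stack; pop the top while the last three entries make a non-left turn (cross product ≤ 0).
  4. Final stack is the convex hull in CCW order: (7, -1), (9, -1), (9, 8), (-4, 7), (-7, 3).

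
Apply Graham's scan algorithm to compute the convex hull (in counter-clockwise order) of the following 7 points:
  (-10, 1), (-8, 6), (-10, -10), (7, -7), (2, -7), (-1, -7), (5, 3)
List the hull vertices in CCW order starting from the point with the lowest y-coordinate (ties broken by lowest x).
Hull (CCW) = [(-10, -10), (7, -7), (5, 3), (-8, 6), (-10, 1)]

Graham scan procedure:
  1. Find the pivot p₀ = point with lowest y (tie → lowest x): (-10, -10).
  2. Sort the remaining points by polar angle around p₀.
  3. Walk through sorted points, maintaining a stack; pop the top while the last three entries make a non-left turn (cross product ≤ 0).
  4. Final stack is the convex hull in CCW order: (-10, -10), (7, -7), (5, 3), (-8, 6), (-10, 1).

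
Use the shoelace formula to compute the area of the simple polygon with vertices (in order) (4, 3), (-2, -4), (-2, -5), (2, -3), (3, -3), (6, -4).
Area = 51/2

Shoelace formula: Area = (1/2) |Σ_i (x_i · y_{i+1} − x_{i+1} · y_i)| (indices mod n). Compute each cross term:
  (4)(-4) − (-2)(3) = -10
  (-2)(-5) − (-2)(-4) = 2
  (-2)(-3) − (2)(-5) = 16
  (2)(-3) − (3)(-3) = 3
  (3)(-4) − (6)(-3) = 6
  (6)(3) − (4)(-4) = 34
Sum = 51, so (signed) Area = 51/2 = 51/2, |Area| = 51/2.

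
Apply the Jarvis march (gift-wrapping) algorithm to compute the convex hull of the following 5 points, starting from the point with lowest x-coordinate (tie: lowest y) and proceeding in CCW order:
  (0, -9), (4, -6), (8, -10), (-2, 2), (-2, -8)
Hull (CCW) = [(-2, -8), (0, -9), (8, -10), (-2, 2)]

Jarvis march: at each step, from the current hull vertex p, select the next vertex q as the point such that every other point lies strictly to the left of (or on) the directed line p → q. (Equivalently: for every other point r, the cross product (q − p) × (r − p) ≥ 0.)
Starting point (lowest x, tie lowest y): (-2, -8). Wrap until returning to start. Resulting hull: (-2, -8), (0, -9), (8, -10), (-2, 2).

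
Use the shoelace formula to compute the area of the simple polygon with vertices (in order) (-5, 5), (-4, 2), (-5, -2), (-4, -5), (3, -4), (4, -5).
Area = 36

Shoelace formula: Area = (1/2) |Σ_i (x_i · y_{i+1} − x_{i+1} · y_i)| (indices mod n). Compute each cross term:
  (-5)(2) − (-4)(5) = 10
  (-4)(-2) − (-5)(2) = 18
  (-5)(-5) − (-4)(-2) = 17
  (-4)(-4) − (3)(-5) = 31
  (3)(-5) − (4)(-4) = 1
  (4)(5) − (-5)(-5) = -5
Sum = 72, so (signed) Area = 72/2 = 36, |Area| = 36.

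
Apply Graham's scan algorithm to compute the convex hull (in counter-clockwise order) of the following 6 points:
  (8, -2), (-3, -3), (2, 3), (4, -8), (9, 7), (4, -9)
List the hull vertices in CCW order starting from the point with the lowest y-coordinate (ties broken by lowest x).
Hull (CCW) = [(4, -9), (8, -2), (9, 7), (2, 3), (-3, -3)]

Graham scan procedure:
  1. Find the pivot p₀ = point with lowest y (tie → lowest x): (4, -9).
  2. Sort the remaining points by polar angle around p₀.
  3. Walk through sorted points, maintaining a stack; pop the top while the last three entries make a non-left turn (cross product ≤ 0).
  4. Final stack is the convex hull in CCW order: (4, -9), (8, -2), (9, 7), (2, 3), (-3, -3).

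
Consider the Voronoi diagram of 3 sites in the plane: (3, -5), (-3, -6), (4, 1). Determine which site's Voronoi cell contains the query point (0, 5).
Nearest site = (4, 1)

The Voronoi cell of site s contains exactly those query points closer to s than to any other site. Compute squared distances from q = (0, 5) to each site:
  (4 − 0)² + (1 − 5)² = 32
  (3 − 0)² + (-5 − 5)² = 109
  (-3 − 0)² + (-6 − 5)² = 130
Minimum is attained by (4, 1), so q lies in its Voronoi cell.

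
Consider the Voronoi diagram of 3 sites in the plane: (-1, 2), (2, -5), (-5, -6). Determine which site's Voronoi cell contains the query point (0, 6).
Nearest site = (-1, 2)

The Voronoi cell of site s contains exactly those query points closer to s than to any other site. Compute squared distances from q = (0, 6) to each site:
  (-1 − 0)² + (2 − 6)² = 17
  (2 − 0)² + (-5 − 6)² = 125
  (-5 − 0)² + (-6 − 6)² = 169
Minimum is attained by (-1, 2), so q lies in its Voronoi cell.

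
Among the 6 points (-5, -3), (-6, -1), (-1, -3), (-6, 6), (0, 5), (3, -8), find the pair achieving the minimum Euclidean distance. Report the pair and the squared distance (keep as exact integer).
Pair = ((-5, -3), (-6, -1)); squared distance = 5

Compute all C(6, 2) = 15 pairwise squared distances (x_i − x_j)² + (y_i − y_j)². The minimum is 5, attained by the pair ((-5, -3), (-6, -1)).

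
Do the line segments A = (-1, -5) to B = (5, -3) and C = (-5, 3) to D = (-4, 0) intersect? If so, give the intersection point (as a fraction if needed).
No (intersection of containing lines falls outside at least one segment)

Parametrize and solve: t = -1/5, s = 14/5. At least one of these is outside [0, 1], so the segments do not intersect.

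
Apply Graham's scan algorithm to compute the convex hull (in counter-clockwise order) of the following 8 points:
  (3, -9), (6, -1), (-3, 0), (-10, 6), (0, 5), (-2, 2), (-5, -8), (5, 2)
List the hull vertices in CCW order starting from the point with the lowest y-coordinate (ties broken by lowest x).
Hull (CCW) = [(3, -9), (6, -1), (5, 2), (0, 5), (-10, 6), (-5, -8)]

Graham scan procedure:
  1. Find the pivot p₀ = point with lowest y (tie → lowest x): (3, -9).
  2. Sort the remaining points by polar angle around p₀.
  3. Walk through sorted points, maintaining a stack; pop the top while the last three entries make a non-left turn (cross product ≤ 0).
  4. Final stack is the convex hull in CCW order: (3, -9), (6, -1), (5, 2), (0, 5), (-10, 6), (-5, -8).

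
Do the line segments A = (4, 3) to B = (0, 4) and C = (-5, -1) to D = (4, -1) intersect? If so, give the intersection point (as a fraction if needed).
No (intersection of containing lines falls outside at least one segment)

Parametrize and solve: t = -4, s = 25/9. At least one of these is outside [0, 1], so the segments do not intersect.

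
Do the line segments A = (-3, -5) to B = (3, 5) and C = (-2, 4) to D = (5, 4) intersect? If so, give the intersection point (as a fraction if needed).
Yes; intersection at (12/5, 4) (t = 9/10 on AB, s = 22/35 on CD)

Parametrize AB as A + t(B − A) = (-3 + 6 t, -5 + 10 t) and CD as C + s(D − C) = (-2 + 7 s, 4 + 0 s). Solve the linear system for (t, s). Determinant = 70 ≠ 0, so a unique intersection of the containing lines exists. Solution: t = 9/10, s = 22/35 — both in [0, 1], so the segments cross. Intersection point: (12/5, 4).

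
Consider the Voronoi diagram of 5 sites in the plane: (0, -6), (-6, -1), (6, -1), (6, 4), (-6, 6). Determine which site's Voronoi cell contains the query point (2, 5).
Nearest site = (6, 4)

The Voronoi cell of site s contains exactly those query points closer to s than to any other site. Compute squared distances from q = (2, 5) to each site:
  (6 − 2)² + (4 − 5)² = 17
  (6 − 2)² + (-1 − 5)² = 52
  (-6 − 2)² + (6 − 5)² = 65
  (-6 − 2)² + (-1 − 5)² = 100
  (0 − 2)² + (-6 − 5)² = 125
Minimum is attained by (6, 4), so q lies in its Voronoi cell.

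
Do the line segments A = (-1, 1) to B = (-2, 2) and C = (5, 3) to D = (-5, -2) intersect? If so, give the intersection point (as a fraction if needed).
No (intersection of containing lines falls outside at least one segment)

Parametrize and solve: t = -2/3, s = 8/15. At least one of these is outside [0, 1], so the segments do not intersect.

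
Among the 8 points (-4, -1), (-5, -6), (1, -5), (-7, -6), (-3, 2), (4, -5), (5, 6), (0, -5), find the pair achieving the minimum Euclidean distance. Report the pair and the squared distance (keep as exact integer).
Pair = ((1, -5), (0, -5)); squared distance = 1

Compute all C(8, 2) = 28 pairwise squared distances (x_i − x_j)² + (y_i − y_j)². The minimum is 1, attained by the pair ((1, -5), (0, -5)).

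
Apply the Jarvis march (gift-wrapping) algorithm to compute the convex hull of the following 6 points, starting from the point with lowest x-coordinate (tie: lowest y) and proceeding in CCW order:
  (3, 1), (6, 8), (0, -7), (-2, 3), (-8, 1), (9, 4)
Hull (CCW) = [(-8, 1), (0, -7), (9, 4), (6, 8)]

Jarvis march: at each step, from the current hull vertex p, select the next vertex q as the point such that every other point lies strictly to the left of (or on) the directed line p → q. (Equivalently: for every other point r, the cross product (q − p) × (r − p) ≥ 0.)
Starting point (lowest x, tie lowest y): (-8, 1). Wrap until returning to start. Resulting hull: (-8, 1), (0, -7), (9, 4), (6, 8).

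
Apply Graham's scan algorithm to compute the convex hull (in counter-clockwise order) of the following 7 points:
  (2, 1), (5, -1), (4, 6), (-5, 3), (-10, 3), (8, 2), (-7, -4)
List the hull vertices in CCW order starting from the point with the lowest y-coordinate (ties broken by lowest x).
Hull (CCW) = [(-7, -4), (5, -1), (8, 2), (4, 6), (-10, 3)]

Graham scan procedure:
  1. Find the pivot p₀ = point with lowest y (tie → lowest x): (-7, -4).
  2. Sort the remaining points by polar angle around p₀.
  3. Walk through sorted points, maintaining a stack; pop the top while the last three entries make a non-left turn (cross product ≤ 0).
  4. Final stack is the convex hull in CCW order: (-7, -4), (5, -1), (8, 2), (4, 6), (-10, 3).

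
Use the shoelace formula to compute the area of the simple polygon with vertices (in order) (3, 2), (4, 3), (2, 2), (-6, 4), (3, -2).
Area = 35/2

Shoelace formula: Area = (1/2) |Σ_i (x_i · y_{i+1} − x_{i+1} · y_i)| (indices mod n). Compute each cross term:
  (3)(3) − (4)(2) = 1
  (4)(2) − (2)(3) = 2
  (2)(4) − (-6)(2) = 20
  (-6)(-2) − (3)(4) = 0
  (3)(2) − (3)(-2) = 12
Sum = 35, so (signed) Area = 35/2 = 35/2, |Area| = 35/2.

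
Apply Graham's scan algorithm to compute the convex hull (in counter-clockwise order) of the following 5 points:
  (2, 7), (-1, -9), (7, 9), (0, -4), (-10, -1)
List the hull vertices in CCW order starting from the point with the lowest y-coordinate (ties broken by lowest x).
Hull (CCW) = [(-1, -9), (7, 9), (2, 7), (-10, -1)]

Graham scan procedure:
  1. Find the pivot p₀ = point with lowest y (tie → lowest x): (-1, -9).
  2. Sort the remaining points by polar angle around p₀.
  3. Walk through sorted points, maintaining a stack; pop the top while the last three entries make a non-left turn (cross product ≤ 0).
  4. Final stack is the convex hull in CCW order: (-1, -9), (7, 9), (2, 7), (-10, -1).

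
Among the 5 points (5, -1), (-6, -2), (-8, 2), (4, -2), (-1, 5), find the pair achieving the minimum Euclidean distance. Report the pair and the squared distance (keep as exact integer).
Pair = ((5, -1), (4, -2)); squared distance = 2

Compute all C(5, 2) = 10 pairwise squared distances (x_i − x_j)² + (y_i − y_j)². The minimum is 2, attained by the pair ((5, -1), (4, -2)).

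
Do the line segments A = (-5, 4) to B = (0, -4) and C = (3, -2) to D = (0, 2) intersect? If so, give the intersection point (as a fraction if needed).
No (intersection of containing lines falls outside at least one segment)

Parametrize and solve: t = -7/2, s = 17/2. At least one of these is outside [0, 1], so the segments do not intersect.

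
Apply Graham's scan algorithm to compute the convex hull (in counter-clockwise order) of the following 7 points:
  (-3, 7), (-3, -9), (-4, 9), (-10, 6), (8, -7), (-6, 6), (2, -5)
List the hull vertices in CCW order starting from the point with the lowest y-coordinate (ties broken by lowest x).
Hull (CCW) = [(-3, -9), (8, -7), (-4, 9), (-10, 6)]

Graham scan procedure:
  1. Find the pivot p₀ = point with lowest y (tie → lowest x): (-3, -9).
  2. Sort the remaining points by polar angle around p₀.
  3. Walk through sorted points, maintaining a stack; pop the top while the last three entries make a non-left turn (cross product ≤ 0).
  4. Final stack is the convex hull in CCW order: (-3, -9), (8, -7), (-4, 9), (-10, 6).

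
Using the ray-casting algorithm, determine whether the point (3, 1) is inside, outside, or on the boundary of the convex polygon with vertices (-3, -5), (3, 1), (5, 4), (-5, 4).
The point (3, 1) lies on the polygon boundary

Boundary check: the query satisfies the collinearity and bounding-box conditions for some polygon edge, so it lies exactly on the boundary.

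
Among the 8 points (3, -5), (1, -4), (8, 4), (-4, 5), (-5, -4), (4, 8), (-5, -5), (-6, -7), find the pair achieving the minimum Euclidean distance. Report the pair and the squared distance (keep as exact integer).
Pair = ((-5, -4), (-5, -5)); squared distance = 1

Compute all C(8, 2) = 28 pairwise squared distances (x_i − x_j)² + (y_i − y_j)². The minimum is 1, attained by the pair ((-5, -4), (-5, -5)).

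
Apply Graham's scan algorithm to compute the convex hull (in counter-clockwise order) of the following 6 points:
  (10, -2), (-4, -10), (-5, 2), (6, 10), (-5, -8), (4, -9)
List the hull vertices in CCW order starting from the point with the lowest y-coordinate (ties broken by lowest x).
Hull (CCW) = [(-4, -10), (4, -9), (10, -2), (6, 10), (-5, 2), (-5, -8)]

Graham scan procedure:
  1. Find the pivot p₀ = point with lowest y (tie → lowest x): (-4, -10).
  2. Sort the remaining points by polar angle around p₀.
  3. Walk through sorted points, maintaining a stack; pop the top while the last three entries make a non-left turn (cross product ≤ 0).
  4. Final stack is the convex hull in CCW order: (-4, -10), (4, -9), (10, -2), (6, 10), (-5, 2), (-5, -8).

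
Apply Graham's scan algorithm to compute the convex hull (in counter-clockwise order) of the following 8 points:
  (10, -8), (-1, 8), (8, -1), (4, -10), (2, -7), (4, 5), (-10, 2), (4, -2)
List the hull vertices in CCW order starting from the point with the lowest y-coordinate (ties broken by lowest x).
Hull (CCW) = [(4, -10), (10, -8), (8, -1), (4, 5), (-1, 8), (-10, 2)]

Graham scan procedure:
  1. Find the pivot p₀ = point with lowest y (tie → lowest x): (4, -10).
  2. Sort the remaining points by polar angle around p₀.
  3. Walk through sorted points, maintaining a stack; pop the top while the last three entries make a non-left turn (cross product ≤ 0).
  4. Final stack is the convex hull in CCW order: (4, -10), (10, -8), (8, -1), (4, 5), (-1, 8), (-10, 2).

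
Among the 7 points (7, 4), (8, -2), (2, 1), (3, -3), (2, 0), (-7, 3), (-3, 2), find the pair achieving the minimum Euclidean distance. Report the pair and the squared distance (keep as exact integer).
Pair = ((2, 1), (2, 0)); squared distance = 1

Compute all C(7, 2) = 21 pairwise squared distances (x_i − x_j)² + (y_i − y_j)². The minimum is 1, attained by the pair ((2, 1), (2, 0)).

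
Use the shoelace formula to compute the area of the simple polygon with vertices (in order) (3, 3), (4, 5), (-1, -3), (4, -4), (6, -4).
Area = 25

Shoelace formula: Area = (1/2) |Σ_i (x_i · y_{i+1} − x_{i+1} · y_i)| (indices mod n). Compute each cross term:
  (3)(5) − (4)(3) = 3
  (4)(-3) − (-1)(5) = -7
  (-1)(-4) − (4)(-3) = 16
  (4)(-4) − (6)(-4) = 8
  (6)(3) − (3)(-4) = 30
Sum = 50, so (signed) Area = 50/2 = 25, |Area| = 25.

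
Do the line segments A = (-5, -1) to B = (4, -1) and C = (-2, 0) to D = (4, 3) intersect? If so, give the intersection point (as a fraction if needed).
No (intersection of containing lines falls outside at least one segment)

Parametrize and solve: t = 1/9, s = -1/3. At least one of these is outside [0, 1], so the segments do not intersect.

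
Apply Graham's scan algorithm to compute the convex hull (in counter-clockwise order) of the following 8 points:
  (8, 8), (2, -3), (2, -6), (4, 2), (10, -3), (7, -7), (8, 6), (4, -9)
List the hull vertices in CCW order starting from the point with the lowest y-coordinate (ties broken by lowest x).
Hull (CCW) = [(4, -9), (7, -7), (10, -3), (8, 8), (4, 2), (2, -3), (2, -6)]

Graham scan procedure:
  1. Find the pivot p₀ = point with lowest y (tie → lowest x): (4, -9).
  2. Sort the remaining points by polar angle around p₀.
  3. Walk through sorted points, maintaining a stack; pop the top while the last three entries make a non-left turn (cross product ≤ 0).
  4. Final stack is the convex hull in CCW order: (4, -9), (7, -7), (10, -3), (8, 8), (4, 2), (2, -3), (2, -6).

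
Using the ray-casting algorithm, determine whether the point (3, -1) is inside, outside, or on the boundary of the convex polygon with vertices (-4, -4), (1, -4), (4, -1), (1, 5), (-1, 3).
The point (3, -1) lies strictly inside the polygon

Cast a horizontal ray to the right from the query point and count how many polygon edges it crosses (each edge strictly once or zero times, handled with the usual half-open convention). 
Parity of crossings → odd ⇒ inside.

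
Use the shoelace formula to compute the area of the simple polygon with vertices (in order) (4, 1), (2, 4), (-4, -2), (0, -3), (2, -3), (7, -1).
Area = 37

Shoelace formula: Area = (1/2) |Σ_i (x_i · y_{i+1} − x_{i+1} · y_i)| (indices mod n). Compute each cross term:
  (4)(4) − (2)(1) = 14
  (2)(-2) − (-4)(4) = 12
  (-4)(-3) − (0)(-2) = 12
  (0)(-3) − (2)(-3) = 6
  (2)(-1) − (7)(-3) = 19
  (7)(1) − (4)(-1) = 11
Sum = 74, so (signed) Area = 74/2 = 37, |Area| = 37.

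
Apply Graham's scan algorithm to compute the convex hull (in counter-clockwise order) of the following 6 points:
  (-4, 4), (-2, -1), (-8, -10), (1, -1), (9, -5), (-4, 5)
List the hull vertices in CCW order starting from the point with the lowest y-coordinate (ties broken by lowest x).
Hull (CCW) = [(-8, -10), (9, -5), (-4, 5)]

Graham scan procedure:
  1. Find the pivot p₀ = point with lowest y (tie → lowest x): (-8, -10).
  2. Sort the remaining points by polar angle around p₀.
  3. Walk through sorted points, maintaining a stack; pop the top while the last three entries make a non-left turn (cross product ≤ 0).
  4. Final stack is the convex hull in CCW order: (-8, -10), (9, -5), (-4, 5).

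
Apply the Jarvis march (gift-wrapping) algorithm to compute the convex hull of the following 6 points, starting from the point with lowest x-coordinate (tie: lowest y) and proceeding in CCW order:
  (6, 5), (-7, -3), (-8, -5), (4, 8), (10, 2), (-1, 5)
Hull (CCW) = [(-8, -5), (10, 2), (4, 8), (-1, 5), (-7, -3)]

Jarvis march: at each step, from the current hull vertex p, select the next vertex q as the point such that every other point lies strictly to the left of (or on) the directed line p → q. (Equivalently: for every other point r, the cross product (q − p) × (r − p) ≥ 0.)
Starting point (lowest x, tie lowest y): (-8, -5). Wrap until returning to start. Resulting hull: (-8, -5), (10, 2), (4, 8), (-1, 5), (-7, -3).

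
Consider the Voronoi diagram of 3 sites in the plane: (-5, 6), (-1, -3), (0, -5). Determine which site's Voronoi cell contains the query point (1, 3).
Nearest site = (-1, -3)

The Voronoi cell of site s contains exactly those query points closer to s than to any other site. Compute squared distances from q = (1, 3) to each site:
  (-1 − 1)² + (-3 − 3)² = 40
  (-5 − 1)² + (6 − 3)² = 45
  (0 − 1)² + (-5 − 3)² = 65
Minimum is attained by (-1, -3), so q lies in its Voronoi cell.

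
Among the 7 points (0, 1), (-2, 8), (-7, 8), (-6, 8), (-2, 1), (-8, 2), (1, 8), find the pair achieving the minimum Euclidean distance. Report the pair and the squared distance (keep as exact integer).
Pair = ((-7, 8), (-6, 8)); squared distance = 1

Compute all C(7, 2) = 21 pairwise squared distances (x_i − x_j)² + (y_i − y_j)². The minimum is 1, attained by the pair ((-7, 8), (-6, 8)).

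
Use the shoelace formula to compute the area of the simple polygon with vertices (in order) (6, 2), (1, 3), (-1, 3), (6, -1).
Area = 23/2

Shoelace formula: Area = (1/2) |Σ_i (x_i · y_{i+1} − x_{i+1} · y_i)| (indices mod n). Compute each cross term:
  (6)(3) − (1)(2) = 16
  (1)(3) − (-1)(3) = 6
  (-1)(-1) − (6)(3) = -17
  (6)(2) − (6)(-1) = 18
Sum = 23, so (signed) Area = 23/2 = 23/2, |Area| = 23/2.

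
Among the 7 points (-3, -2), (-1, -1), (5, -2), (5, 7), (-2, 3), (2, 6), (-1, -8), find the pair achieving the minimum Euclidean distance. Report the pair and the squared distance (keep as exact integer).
Pair = ((-3, -2), (-1, -1)); squared distance = 5

Compute all C(7, 2) = 21 pairwise squared distances (x_i − x_j)² + (y_i − y_j)². The minimum is 5, attained by the pair ((-3, -2), (-1, -1)).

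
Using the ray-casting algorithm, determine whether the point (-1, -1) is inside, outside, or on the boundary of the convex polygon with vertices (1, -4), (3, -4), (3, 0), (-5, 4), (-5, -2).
The point (-1, -1) lies strictly inside the polygon

Cast a horizontal ray to the right from the query point and count how many polygon edges it crosses (each edge strictly once or zero times, handled with the usual half-open convention). 
Parity of crossings → odd ⇒ inside.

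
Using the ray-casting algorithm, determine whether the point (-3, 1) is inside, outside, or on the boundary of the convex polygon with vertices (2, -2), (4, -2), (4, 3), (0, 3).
The point (-3, 1) lies strictly outside the polygon

Cast a horizontal ray to the right from the query point and count how many polygon edges it crosses (each edge strictly once or zero times, handled with the usual half-open convention). 
Parity of crossings → even ⇒ outside.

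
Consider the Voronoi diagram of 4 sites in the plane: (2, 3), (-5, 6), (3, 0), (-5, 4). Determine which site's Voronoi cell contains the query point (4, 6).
Nearest site = (2, 3)

The Voronoi cell of site s contains exactly those query points closer to s than to any other site. Compute squared distances from q = (4, 6) to each site:
  (2 − 4)² + (3 − 6)² = 13
  (3 − 4)² + (0 − 6)² = 37
  (-5 − 4)² + (6 − 6)² = 81
  (-5 − 4)² + (4 − 6)² = 85
Minimum is attained by (2, 3), so q lies in its Voronoi cell.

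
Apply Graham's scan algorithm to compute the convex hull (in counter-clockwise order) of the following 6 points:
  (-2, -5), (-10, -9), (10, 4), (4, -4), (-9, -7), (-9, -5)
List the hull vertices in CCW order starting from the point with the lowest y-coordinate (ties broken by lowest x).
Hull (CCW) = [(-10, -9), (4, -4), (10, 4), (-9, -5)]

Graham scan procedure:
  1. Find the pivot p₀ = point with lowest y (tie → lowest x): (-10, -9).
  2. Sort the remaining points by polar angle around p₀.
  3. Walk through sorted points, maintaining a stack; pop the top while the last three entries make a non-left turn (cross product ≤ 0).
  4. Final stack is the convex hull in CCW order: (-10, -9), (4, -4), (10, 4), (-9, -5).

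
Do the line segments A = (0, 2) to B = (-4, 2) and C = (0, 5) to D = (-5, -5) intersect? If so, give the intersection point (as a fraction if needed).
Yes; intersection at (-3/2, 2) (t = 3/8 on AB, s = 3/10 on CD)

Parametrize AB as A + t(B − A) = (0 + -4 t, 2 + 0 t) and CD as C + s(D − C) = (0 + -5 s, 5 + -10 s). Solve the linear system for (t, s). Determinant = -40 ≠ 0, so a unique intersection of the containing lines exists. Solution: t = 3/8, s = 3/10 — both in [0, 1], so the segments cross. Intersection point: (-3/2, 2).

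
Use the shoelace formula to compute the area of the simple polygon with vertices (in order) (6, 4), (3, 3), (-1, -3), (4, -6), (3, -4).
Area = 28

Shoelace formula: Area = (1/2) |Σ_i (x_i · y_{i+1} − x_{i+1} · y_i)| (indices mod n). Compute each cross term:
  (6)(3) − (3)(4) = 6
  (3)(-3) − (-1)(3) = -6
  (-1)(-6) − (4)(-3) = 18
  (4)(-4) − (3)(-6) = 2
  (3)(4) − (6)(-4) = 36
Sum = 56, so (signed) Area = 56/2 = 28, |Area| = 28.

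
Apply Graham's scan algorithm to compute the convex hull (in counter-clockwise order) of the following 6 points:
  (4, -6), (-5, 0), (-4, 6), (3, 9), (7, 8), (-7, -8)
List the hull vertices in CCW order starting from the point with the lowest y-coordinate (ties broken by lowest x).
Hull (CCW) = [(-7, -8), (4, -6), (7, 8), (3, 9), (-4, 6)]

Graham scan procedure:
  1. Find the pivot p₀ = point with lowest y (tie → lowest x): (-7, -8).
  2. Sort the remaining points by polar angle around p₀.
  3. Walk through sorted points, maintaining a stack; pop the top while the last three entries make a non-left turn (cross product ≤ 0).
  4. Final stack is the convex hull in CCW order: (-7, -8), (4, -6), (7, 8), (3, 9), (-4, 6).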